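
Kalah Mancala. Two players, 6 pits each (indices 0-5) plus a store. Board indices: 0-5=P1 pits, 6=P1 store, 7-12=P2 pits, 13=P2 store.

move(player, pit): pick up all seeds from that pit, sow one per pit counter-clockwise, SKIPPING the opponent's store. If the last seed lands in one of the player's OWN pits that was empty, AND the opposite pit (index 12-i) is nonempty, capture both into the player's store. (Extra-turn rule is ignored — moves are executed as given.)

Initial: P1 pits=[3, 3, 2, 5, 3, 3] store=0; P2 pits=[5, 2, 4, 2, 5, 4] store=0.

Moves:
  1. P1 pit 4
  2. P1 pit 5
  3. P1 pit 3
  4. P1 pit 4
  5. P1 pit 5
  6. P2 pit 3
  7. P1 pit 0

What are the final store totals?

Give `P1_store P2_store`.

Move 1: P1 pit4 -> P1=[3,3,2,5,0,4](1) P2=[6,2,4,2,5,4](0)
Move 2: P1 pit5 -> P1=[3,3,2,5,0,0](2) P2=[7,3,5,2,5,4](0)
Move 3: P1 pit3 -> P1=[3,3,2,0,1,1](3) P2=[8,4,5,2,5,4](0)
Move 4: P1 pit4 -> P1=[3,3,2,0,0,2](3) P2=[8,4,5,2,5,4](0)
Move 5: P1 pit5 -> P1=[3,3,2,0,0,0](4) P2=[9,4,5,2,5,4](0)
Move 6: P2 pit3 -> P1=[3,3,2,0,0,0](4) P2=[9,4,5,0,6,5](0)
Move 7: P1 pit0 -> P1=[0,4,3,0,0,0](10) P2=[9,4,0,0,6,5](0)

Answer: 10 0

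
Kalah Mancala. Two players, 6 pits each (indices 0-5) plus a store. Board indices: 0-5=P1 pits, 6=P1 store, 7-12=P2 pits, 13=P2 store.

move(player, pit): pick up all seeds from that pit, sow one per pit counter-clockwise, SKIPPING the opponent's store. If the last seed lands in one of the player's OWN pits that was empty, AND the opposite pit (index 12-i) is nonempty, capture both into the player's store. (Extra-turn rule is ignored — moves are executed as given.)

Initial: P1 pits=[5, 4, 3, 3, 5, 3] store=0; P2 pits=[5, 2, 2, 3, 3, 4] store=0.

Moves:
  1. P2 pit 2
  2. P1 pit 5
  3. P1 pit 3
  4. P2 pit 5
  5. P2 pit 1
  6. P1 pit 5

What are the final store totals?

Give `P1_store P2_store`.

Move 1: P2 pit2 -> P1=[5,4,3,3,5,3](0) P2=[5,2,0,4,4,4](0)
Move 2: P1 pit5 -> P1=[5,4,3,3,5,0](1) P2=[6,3,0,4,4,4](0)
Move 3: P1 pit3 -> P1=[5,4,3,0,6,1](2) P2=[6,3,0,4,4,4](0)
Move 4: P2 pit5 -> P1=[6,5,4,0,6,1](2) P2=[6,3,0,4,4,0](1)
Move 5: P2 pit1 -> P1=[6,5,4,0,6,1](2) P2=[6,0,1,5,5,0](1)
Move 6: P1 pit5 -> P1=[6,5,4,0,6,0](3) P2=[6,0,1,5,5,0](1)

Answer: 3 1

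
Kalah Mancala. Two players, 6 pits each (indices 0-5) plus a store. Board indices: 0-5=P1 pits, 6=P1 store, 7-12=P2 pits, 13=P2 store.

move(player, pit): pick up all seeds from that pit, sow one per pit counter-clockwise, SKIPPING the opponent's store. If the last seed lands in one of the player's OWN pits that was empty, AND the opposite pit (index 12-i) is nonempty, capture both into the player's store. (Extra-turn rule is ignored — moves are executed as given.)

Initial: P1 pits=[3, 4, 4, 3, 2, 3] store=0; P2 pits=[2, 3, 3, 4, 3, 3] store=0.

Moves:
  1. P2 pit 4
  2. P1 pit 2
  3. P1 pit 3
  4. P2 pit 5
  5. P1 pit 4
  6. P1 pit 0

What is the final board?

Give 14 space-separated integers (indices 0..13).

Move 1: P2 pit4 -> P1=[4,4,4,3,2,3](0) P2=[2,3,3,4,0,4](1)
Move 2: P1 pit2 -> P1=[4,4,0,4,3,4](1) P2=[2,3,3,4,0,4](1)
Move 3: P1 pit3 -> P1=[4,4,0,0,4,5](2) P2=[3,3,3,4,0,4](1)
Move 4: P2 pit5 -> P1=[5,5,1,0,4,5](2) P2=[3,3,3,4,0,0](2)
Move 5: P1 pit4 -> P1=[5,5,1,0,0,6](3) P2=[4,4,3,4,0,0](2)
Move 6: P1 pit0 -> P1=[0,6,2,1,1,7](3) P2=[4,4,3,4,0,0](2)

Answer: 0 6 2 1 1 7 3 4 4 3 4 0 0 2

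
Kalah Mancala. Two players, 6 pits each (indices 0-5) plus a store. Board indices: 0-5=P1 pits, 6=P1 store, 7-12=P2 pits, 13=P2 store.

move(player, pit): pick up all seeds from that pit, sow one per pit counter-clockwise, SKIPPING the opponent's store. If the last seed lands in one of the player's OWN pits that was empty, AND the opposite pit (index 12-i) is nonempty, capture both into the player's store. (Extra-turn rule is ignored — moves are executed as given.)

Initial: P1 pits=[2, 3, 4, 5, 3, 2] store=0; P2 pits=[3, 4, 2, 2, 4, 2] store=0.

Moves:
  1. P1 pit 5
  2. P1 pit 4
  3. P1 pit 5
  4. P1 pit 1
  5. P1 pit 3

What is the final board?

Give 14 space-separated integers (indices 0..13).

Move 1: P1 pit5 -> P1=[2,3,4,5,3,0](1) P2=[4,4,2,2,4,2](0)
Move 2: P1 pit4 -> P1=[2,3,4,5,0,1](2) P2=[5,4,2,2,4,2](0)
Move 3: P1 pit5 -> P1=[2,3,4,5,0,0](3) P2=[5,4,2,2,4,2](0)
Move 4: P1 pit1 -> P1=[2,0,5,6,0,0](8) P2=[5,0,2,2,4,2](0)
Move 5: P1 pit3 -> P1=[2,0,5,0,1,1](9) P2=[6,1,3,2,4,2](0)

Answer: 2 0 5 0 1 1 9 6 1 3 2 4 2 0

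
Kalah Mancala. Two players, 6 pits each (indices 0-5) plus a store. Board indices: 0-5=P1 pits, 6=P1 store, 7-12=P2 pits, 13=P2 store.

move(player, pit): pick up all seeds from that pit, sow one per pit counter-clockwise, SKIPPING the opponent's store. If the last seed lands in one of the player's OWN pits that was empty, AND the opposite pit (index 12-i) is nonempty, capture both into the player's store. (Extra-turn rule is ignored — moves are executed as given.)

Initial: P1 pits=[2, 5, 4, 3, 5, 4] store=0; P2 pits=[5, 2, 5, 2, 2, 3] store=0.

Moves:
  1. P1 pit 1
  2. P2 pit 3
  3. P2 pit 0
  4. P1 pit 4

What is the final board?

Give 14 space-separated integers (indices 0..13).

Answer: 2 0 5 4 0 6 2 1 4 7 2 4 5 0

Derivation:
Move 1: P1 pit1 -> P1=[2,0,5,4,6,5](1) P2=[5,2,5,2,2,3](0)
Move 2: P2 pit3 -> P1=[2,0,5,4,6,5](1) P2=[5,2,5,0,3,4](0)
Move 3: P2 pit0 -> P1=[2,0,5,4,6,5](1) P2=[0,3,6,1,4,5](0)
Move 4: P1 pit4 -> P1=[2,0,5,4,0,6](2) P2=[1,4,7,2,4,5](0)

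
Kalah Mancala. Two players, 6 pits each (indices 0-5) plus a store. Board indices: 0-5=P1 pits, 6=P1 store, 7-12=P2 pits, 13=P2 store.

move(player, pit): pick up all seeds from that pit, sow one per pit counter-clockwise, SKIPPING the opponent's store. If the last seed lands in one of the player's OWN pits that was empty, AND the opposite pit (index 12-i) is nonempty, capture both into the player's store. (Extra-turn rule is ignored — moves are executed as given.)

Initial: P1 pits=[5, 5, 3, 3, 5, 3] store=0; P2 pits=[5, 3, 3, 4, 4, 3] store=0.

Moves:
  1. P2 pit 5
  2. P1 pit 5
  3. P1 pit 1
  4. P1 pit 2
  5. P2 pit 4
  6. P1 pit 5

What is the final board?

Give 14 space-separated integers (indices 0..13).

Answer: 7 1 0 5 7 0 4 8 4 3 4 0 1 2

Derivation:
Move 1: P2 pit5 -> P1=[6,6,3,3,5,3](0) P2=[5,3,3,4,4,0](1)
Move 2: P1 pit5 -> P1=[6,6,3,3,5,0](1) P2=[6,4,3,4,4,0](1)
Move 3: P1 pit1 -> P1=[6,0,4,4,6,1](2) P2=[7,4,3,4,4,0](1)
Move 4: P1 pit2 -> P1=[6,0,0,5,7,2](3) P2=[7,4,3,4,4,0](1)
Move 5: P2 pit4 -> P1=[7,1,0,5,7,2](3) P2=[7,4,3,4,0,1](2)
Move 6: P1 pit5 -> P1=[7,1,0,5,7,0](4) P2=[8,4,3,4,0,1](2)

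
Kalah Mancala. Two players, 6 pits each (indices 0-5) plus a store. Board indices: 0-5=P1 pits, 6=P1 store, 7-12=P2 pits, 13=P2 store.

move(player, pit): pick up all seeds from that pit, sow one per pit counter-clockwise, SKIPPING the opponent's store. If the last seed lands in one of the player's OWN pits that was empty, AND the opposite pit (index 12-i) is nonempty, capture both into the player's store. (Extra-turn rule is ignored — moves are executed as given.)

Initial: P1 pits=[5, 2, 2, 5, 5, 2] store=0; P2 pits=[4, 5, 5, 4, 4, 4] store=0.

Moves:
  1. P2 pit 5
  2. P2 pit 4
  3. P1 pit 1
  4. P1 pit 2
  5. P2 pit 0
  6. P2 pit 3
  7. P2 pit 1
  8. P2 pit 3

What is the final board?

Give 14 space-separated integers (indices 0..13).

Answer: 9 1 0 7 7 4 1 0 0 7 0 4 3 4

Derivation:
Move 1: P2 pit5 -> P1=[6,3,3,5,5,2](0) P2=[4,5,5,4,4,0](1)
Move 2: P2 pit4 -> P1=[7,4,3,5,5,2](0) P2=[4,5,5,4,0,1](2)
Move 3: P1 pit1 -> P1=[7,0,4,6,6,3](0) P2=[4,5,5,4,0,1](2)
Move 4: P1 pit2 -> P1=[7,0,0,7,7,4](1) P2=[4,5,5,4,0,1](2)
Move 5: P2 pit0 -> P1=[7,0,0,7,7,4](1) P2=[0,6,6,5,1,1](2)
Move 6: P2 pit3 -> P1=[8,1,0,7,7,4](1) P2=[0,6,6,0,2,2](3)
Move 7: P2 pit1 -> P1=[9,1,0,7,7,4](1) P2=[0,0,7,1,3,3](4)
Move 8: P2 pit3 -> P1=[9,1,0,7,7,4](1) P2=[0,0,7,0,4,3](4)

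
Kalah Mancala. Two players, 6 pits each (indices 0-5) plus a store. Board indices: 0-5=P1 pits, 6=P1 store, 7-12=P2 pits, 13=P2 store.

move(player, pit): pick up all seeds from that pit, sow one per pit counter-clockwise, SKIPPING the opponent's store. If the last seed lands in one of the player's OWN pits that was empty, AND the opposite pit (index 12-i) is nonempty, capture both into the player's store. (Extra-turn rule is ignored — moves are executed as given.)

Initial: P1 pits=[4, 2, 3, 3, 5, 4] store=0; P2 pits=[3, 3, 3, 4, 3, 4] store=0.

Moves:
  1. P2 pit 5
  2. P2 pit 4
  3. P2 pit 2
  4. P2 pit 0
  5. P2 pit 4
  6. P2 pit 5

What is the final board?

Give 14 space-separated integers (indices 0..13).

Move 1: P2 pit5 -> P1=[5,3,4,3,5,4](0) P2=[3,3,3,4,3,0](1)
Move 2: P2 pit4 -> P1=[6,3,4,3,5,4](0) P2=[3,3,3,4,0,1](2)
Move 3: P2 pit2 -> P1=[6,3,4,3,5,4](0) P2=[3,3,0,5,1,2](2)
Move 4: P2 pit0 -> P1=[6,3,4,3,5,4](0) P2=[0,4,1,6,1,2](2)
Move 5: P2 pit4 -> P1=[6,3,4,3,5,4](0) P2=[0,4,1,6,0,3](2)
Move 6: P2 pit5 -> P1=[7,4,4,3,5,4](0) P2=[0,4,1,6,0,0](3)

Answer: 7 4 4 3 5 4 0 0 4 1 6 0 0 3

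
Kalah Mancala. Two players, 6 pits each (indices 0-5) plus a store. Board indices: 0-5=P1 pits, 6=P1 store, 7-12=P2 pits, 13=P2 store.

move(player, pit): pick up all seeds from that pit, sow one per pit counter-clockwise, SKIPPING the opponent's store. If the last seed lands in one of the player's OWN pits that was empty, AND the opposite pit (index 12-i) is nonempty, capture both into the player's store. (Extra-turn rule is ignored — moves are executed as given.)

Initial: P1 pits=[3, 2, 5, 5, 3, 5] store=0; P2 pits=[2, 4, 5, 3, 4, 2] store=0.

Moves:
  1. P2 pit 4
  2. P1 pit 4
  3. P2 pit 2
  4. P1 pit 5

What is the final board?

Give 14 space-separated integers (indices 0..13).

Answer: 5 3 5 5 0 0 2 4 5 1 5 2 4 2

Derivation:
Move 1: P2 pit4 -> P1=[4,3,5,5,3,5](0) P2=[2,4,5,3,0,3](1)
Move 2: P1 pit4 -> P1=[4,3,5,5,0,6](1) P2=[3,4,5,3,0,3](1)
Move 3: P2 pit2 -> P1=[5,3,5,5,0,6](1) P2=[3,4,0,4,1,4](2)
Move 4: P1 pit5 -> P1=[5,3,5,5,0,0](2) P2=[4,5,1,5,2,4](2)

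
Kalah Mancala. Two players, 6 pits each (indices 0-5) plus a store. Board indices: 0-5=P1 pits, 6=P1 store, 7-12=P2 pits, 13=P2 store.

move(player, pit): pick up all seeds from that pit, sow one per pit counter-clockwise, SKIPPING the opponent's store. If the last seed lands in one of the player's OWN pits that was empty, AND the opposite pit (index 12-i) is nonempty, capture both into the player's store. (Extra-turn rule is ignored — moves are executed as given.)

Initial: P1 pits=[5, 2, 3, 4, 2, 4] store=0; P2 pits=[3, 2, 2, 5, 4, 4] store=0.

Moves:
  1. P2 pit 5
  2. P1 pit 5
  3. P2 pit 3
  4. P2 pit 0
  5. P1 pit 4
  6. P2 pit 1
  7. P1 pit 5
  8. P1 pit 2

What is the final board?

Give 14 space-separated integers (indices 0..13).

Answer: 7 4 0 5 1 1 4 0 0 5 2 7 2 2

Derivation:
Move 1: P2 pit5 -> P1=[6,3,4,4,2,4](0) P2=[3,2,2,5,4,0](1)
Move 2: P1 pit5 -> P1=[6,3,4,4,2,0](1) P2=[4,3,3,5,4,0](1)
Move 3: P2 pit3 -> P1=[7,4,4,4,2,0](1) P2=[4,3,3,0,5,1](2)
Move 4: P2 pit0 -> P1=[7,4,4,4,2,0](1) P2=[0,4,4,1,6,1](2)
Move 5: P1 pit4 -> P1=[7,4,4,4,0,1](2) P2=[0,4,4,1,6,1](2)
Move 6: P2 pit1 -> P1=[7,4,4,4,0,1](2) P2=[0,0,5,2,7,2](2)
Move 7: P1 pit5 -> P1=[7,4,4,4,0,0](3) P2=[0,0,5,2,7,2](2)
Move 8: P1 pit2 -> P1=[7,4,0,5,1,1](4) P2=[0,0,5,2,7,2](2)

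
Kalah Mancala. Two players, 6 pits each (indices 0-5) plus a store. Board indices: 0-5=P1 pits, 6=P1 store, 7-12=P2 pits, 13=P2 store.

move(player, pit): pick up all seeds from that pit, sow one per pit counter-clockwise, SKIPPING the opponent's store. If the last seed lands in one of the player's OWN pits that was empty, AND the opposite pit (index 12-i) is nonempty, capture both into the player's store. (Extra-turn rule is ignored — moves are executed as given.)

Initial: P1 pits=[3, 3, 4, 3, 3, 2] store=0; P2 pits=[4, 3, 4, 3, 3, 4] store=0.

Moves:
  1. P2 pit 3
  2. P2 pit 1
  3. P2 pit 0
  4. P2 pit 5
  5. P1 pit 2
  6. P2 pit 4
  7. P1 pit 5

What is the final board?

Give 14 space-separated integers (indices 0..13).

Answer: 5 5 1 6 4 0 2 2 2 6 2 0 1 3

Derivation:
Move 1: P2 pit3 -> P1=[3,3,4,3,3,2](0) P2=[4,3,4,0,4,5](1)
Move 2: P2 pit1 -> P1=[3,3,4,3,3,2](0) P2=[4,0,5,1,5,5](1)
Move 3: P2 pit0 -> P1=[3,3,4,3,3,2](0) P2=[0,1,6,2,6,5](1)
Move 4: P2 pit5 -> P1=[4,4,5,4,3,2](0) P2=[0,1,6,2,6,0](2)
Move 5: P1 pit2 -> P1=[4,4,0,5,4,3](1) P2=[1,1,6,2,6,0](2)
Move 6: P2 pit4 -> P1=[5,5,1,6,4,3](1) P2=[1,1,6,2,0,1](3)
Move 7: P1 pit5 -> P1=[5,5,1,6,4,0](2) P2=[2,2,6,2,0,1](3)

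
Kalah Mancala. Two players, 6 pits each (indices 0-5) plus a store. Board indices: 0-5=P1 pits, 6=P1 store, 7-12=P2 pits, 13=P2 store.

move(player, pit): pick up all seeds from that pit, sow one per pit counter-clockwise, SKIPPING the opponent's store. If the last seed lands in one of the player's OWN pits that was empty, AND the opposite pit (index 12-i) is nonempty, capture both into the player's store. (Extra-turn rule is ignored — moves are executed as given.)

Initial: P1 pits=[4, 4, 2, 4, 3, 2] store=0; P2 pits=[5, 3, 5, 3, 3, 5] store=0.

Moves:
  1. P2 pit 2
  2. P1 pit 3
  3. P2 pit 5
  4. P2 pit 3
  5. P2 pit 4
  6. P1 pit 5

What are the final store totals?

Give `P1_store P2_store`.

Answer: 2 4

Derivation:
Move 1: P2 pit2 -> P1=[5,4,2,4,3,2](0) P2=[5,3,0,4,4,6](1)
Move 2: P1 pit3 -> P1=[5,4,2,0,4,3](1) P2=[6,3,0,4,4,6](1)
Move 3: P2 pit5 -> P1=[6,5,3,1,5,3](1) P2=[6,3,0,4,4,0](2)
Move 4: P2 pit3 -> P1=[7,5,3,1,5,3](1) P2=[6,3,0,0,5,1](3)
Move 5: P2 pit4 -> P1=[8,6,4,1,5,3](1) P2=[6,3,0,0,0,2](4)
Move 6: P1 pit5 -> P1=[8,6,4,1,5,0](2) P2=[7,4,0,0,0,2](4)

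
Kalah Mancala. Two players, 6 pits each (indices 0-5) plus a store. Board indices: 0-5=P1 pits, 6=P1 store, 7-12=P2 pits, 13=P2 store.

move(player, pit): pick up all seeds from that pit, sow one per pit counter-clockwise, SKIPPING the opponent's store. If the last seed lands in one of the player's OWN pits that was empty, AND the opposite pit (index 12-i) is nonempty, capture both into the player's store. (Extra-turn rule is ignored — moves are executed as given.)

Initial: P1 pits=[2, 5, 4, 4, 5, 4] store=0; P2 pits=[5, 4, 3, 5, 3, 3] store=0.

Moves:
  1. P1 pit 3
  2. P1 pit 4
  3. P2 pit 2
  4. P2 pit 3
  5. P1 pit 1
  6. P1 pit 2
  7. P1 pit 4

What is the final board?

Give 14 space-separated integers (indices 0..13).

Move 1: P1 pit3 -> P1=[2,5,4,0,6,5](1) P2=[6,4,3,5,3,3](0)
Move 2: P1 pit4 -> P1=[2,5,4,0,0,6](2) P2=[7,5,4,6,3,3](0)
Move 3: P2 pit2 -> P1=[2,5,4,0,0,6](2) P2=[7,5,0,7,4,4](1)
Move 4: P2 pit3 -> P1=[3,6,5,1,0,6](2) P2=[7,5,0,0,5,5](2)
Move 5: P1 pit1 -> P1=[3,0,6,2,1,7](3) P2=[8,5,0,0,5,5](2)
Move 6: P1 pit2 -> P1=[3,0,0,3,2,8](4) P2=[9,6,0,0,5,5](2)
Move 7: P1 pit4 -> P1=[3,0,0,3,0,9](5) P2=[9,6,0,0,5,5](2)

Answer: 3 0 0 3 0 9 5 9 6 0 0 5 5 2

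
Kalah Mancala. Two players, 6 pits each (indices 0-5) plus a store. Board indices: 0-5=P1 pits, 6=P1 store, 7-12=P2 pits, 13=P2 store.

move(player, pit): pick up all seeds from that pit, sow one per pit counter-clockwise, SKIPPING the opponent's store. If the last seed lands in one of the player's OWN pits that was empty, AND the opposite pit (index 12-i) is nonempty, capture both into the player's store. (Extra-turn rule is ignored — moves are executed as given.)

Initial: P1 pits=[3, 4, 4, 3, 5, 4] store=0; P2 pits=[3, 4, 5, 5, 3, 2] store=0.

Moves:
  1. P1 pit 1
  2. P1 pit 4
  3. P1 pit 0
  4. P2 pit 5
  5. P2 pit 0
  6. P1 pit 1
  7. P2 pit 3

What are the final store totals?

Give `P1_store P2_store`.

Move 1: P1 pit1 -> P1=[3,0,5,4,6,5](0) P2=[3,4,5,5,3,2](0)
Move 2: P1 pit4 -> P1=[3,0,5,4,0,6](1) P2=[4,5,6,6,3,2](0)
Move 3: P1 pit0 -> P1=[0,1,6,5,0,6](1) P2=[4,5,6,6,3,2](0)
Move 4: P2 pit5 -> P1=[1,1,6,5,0,6](1) P2=[4,5,6,6,3,0](1)
Move 5: P2 pit0 -> P1=[1,1,6,5,0,6](1) P2=[0,6,7,7,4,0](1)
Move 6: P1 pit1 -> P1=[1,0,7,5,0,6](1) P2=[0,6,7,7,4,0](1)
Move 7: P2 pit3 -> P1=[2,1,8,6,0,6](1) P2=[0,6,7,0,5,1](2)

Answer: 1 2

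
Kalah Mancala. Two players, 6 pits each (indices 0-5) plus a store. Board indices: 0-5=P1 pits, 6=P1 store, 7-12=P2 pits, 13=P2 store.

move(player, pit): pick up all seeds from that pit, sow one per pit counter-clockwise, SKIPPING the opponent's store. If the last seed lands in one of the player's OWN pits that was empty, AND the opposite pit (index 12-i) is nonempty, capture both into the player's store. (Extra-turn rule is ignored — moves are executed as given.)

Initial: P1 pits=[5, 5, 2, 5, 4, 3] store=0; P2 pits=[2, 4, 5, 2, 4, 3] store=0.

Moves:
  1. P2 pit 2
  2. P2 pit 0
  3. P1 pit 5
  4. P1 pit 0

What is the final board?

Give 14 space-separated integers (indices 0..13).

Move 1: P2 pit2 -> P1=[6,5,2,5,4,3](0) P2=[2,4,0,3,5,4](1)
Move 2: P2 pit0 -> P1=[6,5,2,0,4,3](0) P2=[0,5,0,3,5,4](7)
Move 3: P1 pit5 -> P1=[6,5,2,0,4,0](1) P2=[1,6,0,3,5,4](7)
Move 4: P1 pit0 -> P1=[0,6,3,1,5,1](2) P2=[1,6,0,3,5,4](7)

Answer: 0 6 3 1 5 1 2 1 6 0 3 5 4 7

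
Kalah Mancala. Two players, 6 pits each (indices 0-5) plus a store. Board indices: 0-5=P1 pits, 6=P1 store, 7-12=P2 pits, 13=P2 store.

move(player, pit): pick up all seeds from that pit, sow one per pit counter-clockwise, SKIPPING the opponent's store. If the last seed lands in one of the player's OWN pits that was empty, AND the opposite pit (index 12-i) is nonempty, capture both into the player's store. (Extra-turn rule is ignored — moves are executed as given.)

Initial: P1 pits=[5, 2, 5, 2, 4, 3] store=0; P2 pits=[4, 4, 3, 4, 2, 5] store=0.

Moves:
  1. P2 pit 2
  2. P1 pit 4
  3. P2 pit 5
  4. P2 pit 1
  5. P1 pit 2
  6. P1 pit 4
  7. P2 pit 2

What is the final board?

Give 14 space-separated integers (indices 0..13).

Move 1: P2 pit2 -> P1=[5,2,5,2,4,3](0) P2=[4,4,0,5,3,6](0)
Move 2: P1 pit4 -> P1=[5,2,5,2,0,4](1) P2=[5,5,0,5,3,6](0)
Move 3: P2 pit5 -> P1=[6,3,6,3,1,4](1) P2=[5,5,0,5,3,0](1)
Move 4: P2 pit1 -> P1=[6,3,6,3,1,4](1) P2=[5,0,1,6,4,1](2)
Move 5: P1 pit2 -> P1=[6,3,0,4,2,5](2) P2=[6,1,1,6,4,1](2)
Move 6: P1 pit4 -> P1=[6,3,0,4,0,6](3) P2=[6,1,1,6,4,1](2)
Move 7: P2 pit2 -> P1=[6,3,0,4,0,6](3) P2=[6,1,0,7,4,1](2)

Answer: 6 3 0 4 0 6 3 6 1 0 7 4 1 2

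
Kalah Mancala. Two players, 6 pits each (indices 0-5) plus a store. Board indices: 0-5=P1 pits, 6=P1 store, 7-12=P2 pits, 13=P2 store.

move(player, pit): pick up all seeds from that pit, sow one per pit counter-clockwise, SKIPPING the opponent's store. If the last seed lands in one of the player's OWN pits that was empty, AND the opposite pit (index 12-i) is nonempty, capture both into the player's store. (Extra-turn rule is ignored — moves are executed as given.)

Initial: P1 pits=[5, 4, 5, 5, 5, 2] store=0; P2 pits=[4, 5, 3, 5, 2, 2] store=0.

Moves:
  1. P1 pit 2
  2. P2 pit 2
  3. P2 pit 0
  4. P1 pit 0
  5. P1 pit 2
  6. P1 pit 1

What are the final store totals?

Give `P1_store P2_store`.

Answer: 2 0

Derivation:
Move 1: P1 pit2 -> P1=[5,4,0,6,6,3](1) P2=[5,5,3,5,2,2](0)
Move 2: P2 pit2 -> P1=[5,4,0,6,6,3](1) P2=[5,5,0,6,3,3](0)
Move 3: P2 pit0 -> P1=[5,4,0,6,6,3](1) P2=[0,6,1,7,4,4](0)
Move 4: P1 pit0 -> P1=[0,5,1,7,7,4](1) P2=[0,6,1,7,4,4](0)
Move 5: P1 pit2 -> P1=[0,5,0,8,7,4](1) P2=[0,6,1,7,4,4](0)
Move 6: P1 pit1 -> P1=[0,0,1,9,8,5](2) P2=[0,6,1,7,4,4](0)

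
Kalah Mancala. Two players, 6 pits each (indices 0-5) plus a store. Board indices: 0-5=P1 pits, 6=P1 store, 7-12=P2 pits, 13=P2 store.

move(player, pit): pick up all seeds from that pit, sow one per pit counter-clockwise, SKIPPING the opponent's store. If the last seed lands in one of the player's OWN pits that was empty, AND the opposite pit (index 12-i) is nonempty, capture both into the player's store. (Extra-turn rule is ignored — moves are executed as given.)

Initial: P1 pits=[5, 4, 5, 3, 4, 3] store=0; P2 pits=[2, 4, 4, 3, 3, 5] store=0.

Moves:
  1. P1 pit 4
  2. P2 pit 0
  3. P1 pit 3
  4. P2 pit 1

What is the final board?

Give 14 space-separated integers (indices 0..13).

Answer: 6 4 5 0 1 5 2 0 0 6 5 4 6 1

Derivation:
Move 1: P1 pit4 -> P1=[5,4,5,3,0,4](1) P2=[3,5,4,3,3,5](0)
Move 2: P2 pit0 -> P1=[5,4,5,3,0,4](1) P2=[0,6,5,4,3,5](0)
Move 3: P1 pit3 -> P1=[5,4,5,0,1,5](2) P2=[0,6,5,4,3,5](0)
Move 4: P2 pit1 -> P1=[6,4,5,0,1,5](2) P2=[0,0,6,5,4,6](1)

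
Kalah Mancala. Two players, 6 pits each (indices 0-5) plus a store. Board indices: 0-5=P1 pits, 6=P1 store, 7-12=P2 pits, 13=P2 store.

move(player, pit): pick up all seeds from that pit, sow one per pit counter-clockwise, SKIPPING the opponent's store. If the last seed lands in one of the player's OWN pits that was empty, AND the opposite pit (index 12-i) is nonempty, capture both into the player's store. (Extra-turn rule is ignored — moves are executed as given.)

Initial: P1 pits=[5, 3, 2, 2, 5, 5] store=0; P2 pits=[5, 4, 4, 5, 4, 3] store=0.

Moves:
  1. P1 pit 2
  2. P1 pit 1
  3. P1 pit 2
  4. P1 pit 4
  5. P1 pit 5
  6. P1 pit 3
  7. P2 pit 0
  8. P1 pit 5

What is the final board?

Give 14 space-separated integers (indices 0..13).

Answer: 6 1 0 0 1 0 4 0 8 7 8 7 4 1

Derivation:
Move 1: P1 pit2 -> P1=[5,3,0,3,6,5](0) P2=[5,4,4,5,4,3](0)
Move 2: P1 pit1 -> P1=[5,0,1,4,7,5](0) P2=[5,4,4,5,4,3](0)
Move 3: P1 pit2 -> P1=[5,0,0,5,7,5](0) P2=[5,4,4,5,4,3](0)
Move 4: P1 pit4 -> P1=[5,0,0,5,0,6](1) P2=[6,5,5,6,5,3](0)
Move 5: P1 pit5 -> P1=[5,0,0,5,0,0](2) P2=[7,6,6,7,6,3](0)
Move 6: P1 pit3 -> P1=[5,0,0,0,1,1](3) P2=[8,7,6,7,6,3](0)
Move 7: P2 pit0 -> P1=[6,1,0,0,1,1](3) P2=[0,8,7,8,7,4](1)
Move 8: P1 pit5 -> P1=[6,1,0,0,1,0](4) P2=[0,8,7,8,7,4](1)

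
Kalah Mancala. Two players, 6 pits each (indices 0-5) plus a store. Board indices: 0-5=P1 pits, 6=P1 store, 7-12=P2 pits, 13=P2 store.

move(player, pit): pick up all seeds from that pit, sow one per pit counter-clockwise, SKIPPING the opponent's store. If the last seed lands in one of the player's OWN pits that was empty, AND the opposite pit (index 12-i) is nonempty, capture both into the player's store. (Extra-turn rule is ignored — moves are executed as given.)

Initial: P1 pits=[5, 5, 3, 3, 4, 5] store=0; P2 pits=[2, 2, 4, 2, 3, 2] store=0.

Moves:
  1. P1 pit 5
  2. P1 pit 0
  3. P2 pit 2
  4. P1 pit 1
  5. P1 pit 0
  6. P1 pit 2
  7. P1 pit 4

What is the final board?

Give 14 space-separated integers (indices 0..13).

Move 1: P1 pit5 -> P1=[5,5,3,3,4,0](1) P2=[3,3,5,3,3,2](0)
Move 2: P1 pit0 -> P1=[0,6,4,4,5,0](5) P2=[0,3,5,3,3,2](0)
Move 3: P2 pit2 -> P1=[1,6,4,4,5,0](5) P2=[0,3,0,4,4,3](1)
Move 4: P1 pit1 -> P1=[1,0,5,5,6,1](6) P2=[1,3,0,4,4,3](1)
Move 5: P1 pit0 -> P1=[0,0,5,5,6,1](11) P2=[1,3,0,4,0,3](1)
Move 6: P1 pit2 -> P1=[0,0,0,6,7,2](12) P2=[2,3,0,4,0,3](1)
Move 7: P1 pit4 -> P1=[0,0,0,6,0,3](13) P2=[3,4,1,5,1,3](1)

Answer: 0 0 0 6 0 3 13 3 4 1 5 1 3 1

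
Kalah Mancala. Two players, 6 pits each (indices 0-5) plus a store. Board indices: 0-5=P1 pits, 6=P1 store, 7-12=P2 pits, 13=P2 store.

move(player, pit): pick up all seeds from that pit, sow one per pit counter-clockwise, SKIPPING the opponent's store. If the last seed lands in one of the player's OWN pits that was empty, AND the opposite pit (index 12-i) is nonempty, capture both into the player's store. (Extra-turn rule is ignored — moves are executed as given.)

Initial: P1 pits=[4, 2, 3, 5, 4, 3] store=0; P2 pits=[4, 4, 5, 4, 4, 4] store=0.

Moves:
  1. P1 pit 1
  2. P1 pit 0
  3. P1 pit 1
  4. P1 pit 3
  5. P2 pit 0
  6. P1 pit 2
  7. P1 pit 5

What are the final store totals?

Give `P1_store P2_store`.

Move 1: P1 pit1 -> P1=[4,0,4,6,4,3](0) P2=[4,4,5,4,4,4](0)
Move 2: P1 pit0 -> P1=[0,1,5,7,5,3](0) P2=[4,4,5,4,4,4](0)
Move 3: P1 pit1 -> P1=[0,0,6,7,5,3](0) P2=[4,4,5,4,4,4](0)
Move 4: P1 pit3 -> P1=[0,0,6,0,6,4](1) P2=[5,5,6,5,4,4](0)
Move 5: P2 pit0 -> P1=[0,0,6,0,6,4](1) P2=[0,6,7,6,5,5](0)
Move 6: P1 pit2 -> P1=[0,0,0,1,7,5](2) P2=[1,7,7,6,5,5](0)
Move 7: P1 pit5 -> P1=[0,0,0,1,7,0](3) P2=[2,8,8,7,5,5](0)

Answer: 3 0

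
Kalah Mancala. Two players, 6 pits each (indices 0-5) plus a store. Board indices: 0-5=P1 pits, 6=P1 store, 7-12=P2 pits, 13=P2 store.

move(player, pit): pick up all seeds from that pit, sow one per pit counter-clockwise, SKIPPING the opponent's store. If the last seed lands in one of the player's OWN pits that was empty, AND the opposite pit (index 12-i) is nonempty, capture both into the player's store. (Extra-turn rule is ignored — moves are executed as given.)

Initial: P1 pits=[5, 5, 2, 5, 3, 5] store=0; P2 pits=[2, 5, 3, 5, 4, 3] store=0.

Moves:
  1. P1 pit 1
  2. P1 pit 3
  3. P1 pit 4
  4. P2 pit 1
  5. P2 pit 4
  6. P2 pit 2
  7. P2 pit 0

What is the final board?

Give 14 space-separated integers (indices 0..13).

Move 1: P1 pit1 -> P1=[5,0,3,6,4,6](1) P2=[2,5,3,5,4,3](0)
Move 2: P1 pit3 -> P1=[5,0,3,0,5,7](2) P2=[3,6,4,5,4,3](0)
Move 3: P1 pit4 -> P1=[5,0,3,0,0,8](3) P2=[4,7,5,5,4,3](0)
Move 4: P2 pit1 -> P1=[6,1,3,0,0,8](3) P2=[4,0,6,6,5,4](1)
Move 5: P2 pit4 -> P1=[7,2,4,0,0,8](3) P2=[4,0,6,6,0,5](2)
Move 6: P2 pit2 -> P1=[8,3,4,0,0,8](3) P2=[4,0,0,7,1,6](3)
Move 7: P2 pit0 -> P1=[8,3,4,0,0,8](3) P2=[0,1,1,8,2,6](3)

Answer: 8 3 4 0 0 8 3 0 1 1 8 2 6 3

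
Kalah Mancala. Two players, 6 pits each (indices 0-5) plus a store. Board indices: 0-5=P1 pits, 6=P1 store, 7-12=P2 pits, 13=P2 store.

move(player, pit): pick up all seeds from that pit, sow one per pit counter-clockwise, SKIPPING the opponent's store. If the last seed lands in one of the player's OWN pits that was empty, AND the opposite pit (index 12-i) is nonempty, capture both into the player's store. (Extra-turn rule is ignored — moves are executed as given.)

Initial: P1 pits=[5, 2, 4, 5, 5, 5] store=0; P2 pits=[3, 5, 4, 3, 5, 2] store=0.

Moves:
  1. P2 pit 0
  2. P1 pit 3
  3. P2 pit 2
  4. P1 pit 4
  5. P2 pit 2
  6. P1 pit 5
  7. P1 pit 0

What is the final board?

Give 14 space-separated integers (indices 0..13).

Move 1: P2 pit0 -> P1=[5,2,4,5,5,5](0) P2=[0,6,5,4,5,2](0)
Move 2: P1 pit3 -> P1=[5,2,4,0,6,6](1) P2=[1,7,5,4,5,2](0)
Move 3: P2 pit2 -> P1=[6,2,4,0,6,6](1) P2=[1,7,0,5,6,3](1)
Move 4: P1 pit4 -> P1=[6,2,4,0,0,7](2) P2=[2,8,1,6,6,3](1)
Move 5: P2 pit2 -> P1=[6,2,4,0,0,7](2) P2=[2,8,0,7,6,3](1)
Move 6: P1 pit5 -> P1=[6,2,4,0,0,0](3) P2=[3,9,1,8,7,4](1)
Move 7: P1 pit0 -> P1=[0,3,5,1,1,1](4) P2=[3,9,1,8,7,4](1)

Answer: 0 3 5 1 1 1 4 3 9 1 8 7 4 1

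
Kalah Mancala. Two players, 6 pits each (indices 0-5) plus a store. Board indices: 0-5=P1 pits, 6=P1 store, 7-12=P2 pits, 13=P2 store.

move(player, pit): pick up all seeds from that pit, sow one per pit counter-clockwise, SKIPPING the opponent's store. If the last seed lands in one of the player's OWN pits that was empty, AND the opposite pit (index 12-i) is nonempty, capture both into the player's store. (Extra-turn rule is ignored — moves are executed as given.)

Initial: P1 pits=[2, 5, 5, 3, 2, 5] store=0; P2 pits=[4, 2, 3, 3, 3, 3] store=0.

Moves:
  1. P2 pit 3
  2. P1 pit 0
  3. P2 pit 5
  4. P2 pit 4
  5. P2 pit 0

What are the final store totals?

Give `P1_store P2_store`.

Move 1: P2 pit3 -> P1=[2,5,5,3,2,5](0) P2=[4,2,3,0,4,4](1)
Move 2: P1 pit0 -> P1=[0,6,6,3,2,5](0) P2=[4,2,3,0,4,4](1)
Move 3: P2 pit5 -> P1=[1,7,7,3,2,5](0) P2=[4,2,3,0,4,0](2)
Move 4: P2 pit4 -> P1=[2,8,7,3,2,5](0) P2=[4,2,3,0,0,1](3)
Move 5: P2 pit0 -> P1=[2,0,7,3,2,5](0) P2=[0,3,4,1,0,1](12)

Answer: 0 12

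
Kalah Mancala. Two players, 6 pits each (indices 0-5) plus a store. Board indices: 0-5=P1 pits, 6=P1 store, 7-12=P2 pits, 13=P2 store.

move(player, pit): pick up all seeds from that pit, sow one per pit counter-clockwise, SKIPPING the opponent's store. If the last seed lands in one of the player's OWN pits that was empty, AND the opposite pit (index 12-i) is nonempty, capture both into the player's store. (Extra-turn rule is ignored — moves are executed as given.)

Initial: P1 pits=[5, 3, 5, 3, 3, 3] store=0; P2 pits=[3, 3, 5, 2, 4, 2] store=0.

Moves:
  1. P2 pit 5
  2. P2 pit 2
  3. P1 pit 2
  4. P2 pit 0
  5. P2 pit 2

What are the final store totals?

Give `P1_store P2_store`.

Move 1: P2 pit5 -> P1=[6,3,5,3,3,3](0) P2=[3,3,5,2,4,0](1)
Move 2: P2 pit2 -> P1=[7,3,5,3,3,3](0) P2=[3,3,0,3,5,1](2)
Move 3: P1 pit2 -> P1=[7,3,0,4,4,4](1) P2=[4,3,0,3,5,1](2)
Move 4: P2 pit0 -> P1=[7,3,0,4,4,4](1) P2=[0,4,1,4,6,1](2)
Move 5: P2 pit2 -> P1=[7,3,0,4,4,4](1) P2=[0,4,0,5,6,1](2)

Answer: 1 2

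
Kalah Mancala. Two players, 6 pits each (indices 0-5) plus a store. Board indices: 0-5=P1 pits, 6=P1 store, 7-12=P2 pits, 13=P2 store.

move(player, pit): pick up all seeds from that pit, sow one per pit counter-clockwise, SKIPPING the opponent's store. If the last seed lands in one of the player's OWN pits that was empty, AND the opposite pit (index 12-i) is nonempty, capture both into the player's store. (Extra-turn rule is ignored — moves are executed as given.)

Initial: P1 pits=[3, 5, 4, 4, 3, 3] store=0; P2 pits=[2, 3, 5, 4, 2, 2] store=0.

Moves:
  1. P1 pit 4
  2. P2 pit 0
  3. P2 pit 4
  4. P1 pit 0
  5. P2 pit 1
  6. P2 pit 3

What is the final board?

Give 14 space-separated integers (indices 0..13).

Answer: 1 7 6 5 0 4 1 0 0 7 0 2 5 2

Derivation:
Move 1: P1 pit4 -> P1=[3,5,4,4,0,4](1) P2=[3,3,5,4,2,2](0)
Move 2: P2 pit0 -> P1=[3,5,4,4,0,4](1) P2=[0,4,6,5,2,2](0)
Move 3: P2 pit4 -> P1=[3,5,4,4,0,4](1) P2=[0,4,6,5,0,3](1)
Move 4: P1 pit0 -> P1=[0,6,5,5,0,4](1) P2=[0,4,6,5,0,3](1)
Move 5: P2 pit1 -> P1=[0,6,5,5,0,4](1) P2=[0,0,7,6,1,4](1)
Move 6: P2 pit3 -> P1=[1,7,6,5,0,4](1) P2=[0,0,7,0,2,5](2)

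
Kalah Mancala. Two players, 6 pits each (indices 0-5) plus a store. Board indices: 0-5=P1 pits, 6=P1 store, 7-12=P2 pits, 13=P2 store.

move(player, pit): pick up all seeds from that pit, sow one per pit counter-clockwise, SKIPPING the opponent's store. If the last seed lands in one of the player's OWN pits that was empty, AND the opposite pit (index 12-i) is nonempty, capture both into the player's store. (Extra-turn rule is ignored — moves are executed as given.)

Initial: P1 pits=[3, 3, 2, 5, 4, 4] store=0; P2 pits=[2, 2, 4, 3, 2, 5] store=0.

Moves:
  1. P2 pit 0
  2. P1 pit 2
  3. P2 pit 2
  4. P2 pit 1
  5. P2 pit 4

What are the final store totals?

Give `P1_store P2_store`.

Move 1: P2 pit0 -> P1=[3,3,2,5,4,4](0) P2=[0,3,5,3,2,5](0)
Move 2: P1 pit2 -> P1=[3,3,0,6,5,4](0) P2=[0,3,5,3,2,5](0)
Move 3: P2 pit2 -> P1=[4,3,0,6,5,4](0) P2=[0,3,0,4,3,6](1)
Move 4: P2 pit1 -> P1=[4,3,0,6,5,4](0) P2=[0,0,1,5,4,6](1)
Move 5: P2 pit4 -> P1=[5,4,0,6,5,4](0) P2=[0,0,1,5,0,7](2)

Answer: 0 2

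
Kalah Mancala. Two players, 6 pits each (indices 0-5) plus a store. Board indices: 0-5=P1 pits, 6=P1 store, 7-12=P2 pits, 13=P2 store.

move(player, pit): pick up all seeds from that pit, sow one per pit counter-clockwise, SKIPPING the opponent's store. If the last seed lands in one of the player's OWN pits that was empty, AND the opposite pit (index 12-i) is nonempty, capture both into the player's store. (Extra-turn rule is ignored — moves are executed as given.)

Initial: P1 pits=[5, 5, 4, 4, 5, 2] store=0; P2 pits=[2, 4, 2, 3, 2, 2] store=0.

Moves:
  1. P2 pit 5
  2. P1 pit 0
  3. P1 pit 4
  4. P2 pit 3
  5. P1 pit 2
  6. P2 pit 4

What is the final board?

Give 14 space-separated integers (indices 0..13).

Answer: 2 6 0 6 1 5 3 4 5 3 0 0 2 3

Derivation:
Move 1: P2 pit5 -> P1=[6,5,4,4,5,2](0) P2=[2,4,2,3,2,0](1)
Move 2: P1 pit0 -> P1=[0,6,5,5,6,3](1) P2=[2,4,2,3,2,0](1)
Move 3: P1 pit4 -> P1=[0,6,5,5,0,4](2) P2=[3,5,3,4,2,0](1)
Move 4: P2 pit3 -> P1=[1,6,5,5,0,4](2) P2=[3,5,3,0,3,1](2)
Move 5: P1 pit2 -> P1=[1,6,0,6,1,5](3) P2=[4,5,3,0,3,1](2)
Move 6: P2 pit4 -> P1=[2,6,0,6,1,5](3) P2=[4,5,3,0,0,2](3)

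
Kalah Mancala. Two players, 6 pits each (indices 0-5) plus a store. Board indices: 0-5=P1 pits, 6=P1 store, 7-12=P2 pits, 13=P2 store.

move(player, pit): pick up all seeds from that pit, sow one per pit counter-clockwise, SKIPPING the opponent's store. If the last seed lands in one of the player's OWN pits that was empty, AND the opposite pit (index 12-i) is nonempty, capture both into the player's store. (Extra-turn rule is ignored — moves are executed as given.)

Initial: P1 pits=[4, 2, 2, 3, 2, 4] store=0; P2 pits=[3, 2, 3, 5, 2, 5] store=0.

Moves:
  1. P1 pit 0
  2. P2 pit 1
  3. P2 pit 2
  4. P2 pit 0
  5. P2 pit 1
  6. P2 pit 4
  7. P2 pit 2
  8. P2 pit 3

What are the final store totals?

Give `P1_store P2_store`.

Move 1: P1 pit0 -> P1=[0,3,3,4,3,4](0) P2=[3,2,3,5,2,5](0)
Move 2: P2 pit1 -> P1=[0,3,3,4,3,4](0) P2=[3,0,4,6,2,5](0)
Move 3: P2 pit2 -> P1=[0,3,3,4,3,4](0) P2=[3,0,0,7,3,6](1)
Move 4: P2 pit0 -> P1=[0,3,3,4,3,4](0) P2=[0,1,1,8,3,6](1)
Move 5: P2 pit1 -> P1=[0,3,3,4,3,4](0) P2=[0,0,2,8,3,6](1)
Move 6: P2 pit4 -> P1=[1,3,3,4,3,4](0) P2=[0,0,2,8,0,7](2)
Move 7: P2 pit2 -> P1=[1,0,3,4,3,4](0) P2=[0,0,0,9,0,7](6)
Move 8: P2 pit3 -> P1=[2,1,4,5,4,5](0) P2=[0,0,0,0,1,8](7)

Answer: 0 7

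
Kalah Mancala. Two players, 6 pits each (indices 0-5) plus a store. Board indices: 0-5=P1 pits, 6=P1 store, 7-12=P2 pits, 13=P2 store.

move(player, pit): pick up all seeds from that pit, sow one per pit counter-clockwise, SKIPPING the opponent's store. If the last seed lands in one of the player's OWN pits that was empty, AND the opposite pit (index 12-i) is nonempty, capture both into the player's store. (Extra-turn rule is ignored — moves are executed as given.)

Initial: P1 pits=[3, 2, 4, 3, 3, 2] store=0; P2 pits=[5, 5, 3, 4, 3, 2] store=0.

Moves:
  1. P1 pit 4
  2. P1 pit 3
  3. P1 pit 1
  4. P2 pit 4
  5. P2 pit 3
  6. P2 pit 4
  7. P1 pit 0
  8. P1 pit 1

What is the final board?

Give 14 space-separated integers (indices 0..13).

Move 1: P1 pit4 -> P1=[3,2,4,3,0,3](1) P2=[6,5,3,4,3,2](0)
Move 2: P1 pit3 -> P1=[3,2,4,0,1,4](2) P2=[6,5,3,4,3,2](0)
Move 3: P1 pit1 -> P1=[3,0,5,0,1,4](6) P2=[6,5,0,4,3,2](0)
Move 4: P2 pit4 -> P1=[4,0,5,0,1,4](6) P2=[6,5,0,4,0,3](1)
Move 5: P2 pit3 -> P1=[5,0,5,0,1,4](6) P2=[6,5,0,0,1,4](2)
Move 6: P2 pit4 -> P1=[5,0,5,0,1,4](6) P2=[6,5,0,0,0,5](2)
Move 7: P1 pit0 -> P1=[0,1,6,1,2,5](6) P2=[6,5,0,0,0,5](2)
Move 8: P1 pit1 -> P1=[0,0,7,1,2,5](6) P2=[6,5,0,0,0,5](2)

Answer: 0 0 7 1 2 5 6 6 5 0 0 0 5 2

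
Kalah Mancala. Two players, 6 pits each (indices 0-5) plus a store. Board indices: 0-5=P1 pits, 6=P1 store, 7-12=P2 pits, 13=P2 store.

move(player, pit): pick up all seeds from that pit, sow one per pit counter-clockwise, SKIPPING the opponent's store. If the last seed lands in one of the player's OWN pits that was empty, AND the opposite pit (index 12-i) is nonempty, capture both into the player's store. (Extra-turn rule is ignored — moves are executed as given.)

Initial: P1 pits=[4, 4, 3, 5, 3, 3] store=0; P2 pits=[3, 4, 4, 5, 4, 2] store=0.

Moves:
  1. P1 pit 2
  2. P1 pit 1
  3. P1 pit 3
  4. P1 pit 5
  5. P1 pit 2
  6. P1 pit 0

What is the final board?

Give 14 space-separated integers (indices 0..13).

Answer: 0 1 1 1 7 0 9 5 6 0 7 5 2 0

Derivation:
Move 1: P1 pit2 -> P1=[4,4,0,6,4,4](0) P2=[3,4,4,5,4,2](0)
Move 2: P1 pit1 -> P1=[4,0,1,7,5,5](0) P2=[3,4,4,5,4,2](0)
Move 3: P1 pit3 -> P1=[4,0,1,0,6,6](1) P2=[4,5,5,6,4,2](0)
Move 4: P1 pit5 -> P1=[4,0,1,0,6,0](2) P2=[5,6,6,7,5,2](0)
Move 5: P1 pit2 -> P1=[4,0,0,0,6,0](9) P2=[5,6,0,7,5,2](0)
Move 6: P1 pit0 -> P1=[0,1,1,1,7,0](9) P2=[5,6,0,7,5,2](0)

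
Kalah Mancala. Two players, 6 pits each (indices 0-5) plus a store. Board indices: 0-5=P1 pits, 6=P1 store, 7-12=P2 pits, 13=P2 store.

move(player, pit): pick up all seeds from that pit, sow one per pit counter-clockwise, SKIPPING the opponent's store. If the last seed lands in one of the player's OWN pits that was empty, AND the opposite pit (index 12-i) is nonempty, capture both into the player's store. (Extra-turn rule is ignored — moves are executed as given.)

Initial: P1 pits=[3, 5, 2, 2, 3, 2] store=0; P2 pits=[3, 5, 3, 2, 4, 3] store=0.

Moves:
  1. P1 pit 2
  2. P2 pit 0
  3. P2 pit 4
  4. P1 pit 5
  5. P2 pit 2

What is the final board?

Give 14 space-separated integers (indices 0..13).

Move 1: P1 pit2 -> P1=[3,5,0,3,4,2](0) P2=[3,5,3,2,4,3](0)
Move 2: P2 pit0 -> P1=[3,5,0,3,4,2](0) P2=[0,6,4,3,4,3](0)
Move 3: P2 pit4 -> P1=[4,6,0,3,4,2](0) P2=[0,6,4,3,0,4](1)
Move 4: P1 pit5 -> P1=[4,6,0,3,4,0](1) P2=[1,6,4,3,0,4](1)
Move 5: P2 pit2 -> P1=[4,6,0,3,4,0](1) P2=[1,6,0,4,1,5](2)

Answer: 4 6 0 3 4 0 1 1 6 0 4 1 5 2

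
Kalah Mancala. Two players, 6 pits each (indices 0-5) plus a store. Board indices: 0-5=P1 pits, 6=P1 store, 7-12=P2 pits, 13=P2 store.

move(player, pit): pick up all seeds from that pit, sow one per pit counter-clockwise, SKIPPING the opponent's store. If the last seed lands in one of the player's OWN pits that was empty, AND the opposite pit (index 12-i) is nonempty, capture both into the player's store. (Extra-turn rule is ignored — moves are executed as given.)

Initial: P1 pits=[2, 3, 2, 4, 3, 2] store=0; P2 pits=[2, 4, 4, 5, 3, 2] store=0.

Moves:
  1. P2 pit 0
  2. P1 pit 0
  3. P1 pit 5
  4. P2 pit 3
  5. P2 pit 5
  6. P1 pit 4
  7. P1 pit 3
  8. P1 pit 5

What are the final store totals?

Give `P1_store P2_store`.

Answer: 4 2

Derivation:
Move 1: P2 pit0 -> P1=[2,3,2,4,3,2](0) P2=[0,5,5,5,3,2](0)
Move 2: P1 pit0 -> P1=[0,4,3,4,3,2](0) P2=[0,5,5,5,3,2](0)
Move 3: P1 pit5 -> P1=[0,4,3,4,3,0](1) P2=[1,5,5,5,3,2](0)
Move 4: P2 pit3 -> P1=[1,5,3,4,3,0](1) P2=[1,5,5,0,4,3](1)
Move 5: P2 pit5 -> P1=[2,6,3,4,3,0](1) P2=[1,5,5,0,4,0](2)
Move 6: P1 pit4 -> P1=[2,6,3,4,0,1](2) P2=[2,5,5,0,4,0](2)
Move 7: P1 pit3 -> P1=[2,6,3,0,1,2](3) P2=[3,5,5,0,4,0](2)
Move 8: P1 pit5 -> P1=[2,6,3,0,1,0](4) P2=[4,5,5,0,4,0](2)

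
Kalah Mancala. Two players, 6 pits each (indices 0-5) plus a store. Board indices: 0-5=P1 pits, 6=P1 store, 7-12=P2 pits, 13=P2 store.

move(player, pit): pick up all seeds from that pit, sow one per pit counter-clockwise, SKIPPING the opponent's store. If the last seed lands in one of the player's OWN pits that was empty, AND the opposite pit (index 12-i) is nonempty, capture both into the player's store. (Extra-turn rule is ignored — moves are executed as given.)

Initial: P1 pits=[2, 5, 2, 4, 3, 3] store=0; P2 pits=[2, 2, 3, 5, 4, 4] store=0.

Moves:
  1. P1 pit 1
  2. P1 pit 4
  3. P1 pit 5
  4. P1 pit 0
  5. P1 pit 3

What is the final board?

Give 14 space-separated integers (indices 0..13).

Answer: 0 1 4 0 1 1 4 5 5 4 6 4 4 0

Derivation:
Move 1: P1 pit1 -> P1=[2,0,3,5,4,4](1) P2=[2,2,3,5,4,4](0)
Move 2: P1 pit4 -> P1=[2,0,3,5,0,5](2) P2=[3,3,3,5,4,4](0)
Move 3: P1 pit5 -> P1=[2,0,3,5,0,0](3) P2=[4,4,4,6,4,4](0)
Move 4: P1 pit0 -> P1=[0,1,4,5,0,0](3) P2=[4,4,4,6,4,4](0)
Move 5: P1 pit3 -> P1=[0,1,4,0,1,1](4) P2=[5,5,4,6,4,4](0)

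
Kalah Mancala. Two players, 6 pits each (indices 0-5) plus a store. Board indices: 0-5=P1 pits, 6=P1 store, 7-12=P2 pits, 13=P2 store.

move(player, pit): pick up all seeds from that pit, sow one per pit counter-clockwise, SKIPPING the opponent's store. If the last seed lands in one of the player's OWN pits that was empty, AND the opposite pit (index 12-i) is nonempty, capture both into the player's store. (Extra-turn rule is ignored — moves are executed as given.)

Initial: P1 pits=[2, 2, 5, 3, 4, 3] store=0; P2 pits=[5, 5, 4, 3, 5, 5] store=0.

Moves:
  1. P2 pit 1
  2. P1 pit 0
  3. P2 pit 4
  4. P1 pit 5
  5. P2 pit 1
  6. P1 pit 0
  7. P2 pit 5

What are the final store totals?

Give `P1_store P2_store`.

Answer: 1 3

Derivation:
Move 1: P2 pit1 -> P1=[2,2,5,3,4,3](0) P2=[5,0,5,4,6,6](1)
Move 2: P1 pit0 -> P1=[0,3,6,3,4,3](0) P2=[5,0,5,4,6,6](1)
Move 3: P2 pit4 -> P1=[1,4,7,4,4,3](0) P2=[5,0,5,4,0,7](2)
Move 4: P1 pit5 -> P1=[1,4,7,4,4,0](1) P2=[6,1,5,4,0,7](2)
Move 5: P2 pit1 -> P1=[1,4,7,4,4,0](1) P2=[6,0,6,4,0,7](2)
Move 6: P1 pit0 -> P1=[0,5,7,4,4,0](1) P2=[6,0,6,4,0,7](2)
Move 7: P2 pit5 -> P1=[1,6,8,5,5,1](1) P2=[6,0,6,4,0,0](3)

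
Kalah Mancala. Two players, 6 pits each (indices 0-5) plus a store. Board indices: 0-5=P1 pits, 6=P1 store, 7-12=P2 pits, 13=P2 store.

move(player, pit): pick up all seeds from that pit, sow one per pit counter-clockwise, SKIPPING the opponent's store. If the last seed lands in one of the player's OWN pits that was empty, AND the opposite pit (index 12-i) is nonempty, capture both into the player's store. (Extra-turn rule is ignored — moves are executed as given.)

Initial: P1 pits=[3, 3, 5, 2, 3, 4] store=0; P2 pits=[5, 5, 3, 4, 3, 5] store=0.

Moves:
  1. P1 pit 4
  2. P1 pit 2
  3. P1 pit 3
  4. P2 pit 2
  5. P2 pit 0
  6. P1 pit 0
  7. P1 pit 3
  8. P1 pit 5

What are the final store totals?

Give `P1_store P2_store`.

Answer: 4 1

Derivation:
Move 1: P1 pit4 -> P1=[3,3,5,2,0,5](1) P2=[6,5,3,4,3,5](0)
Move 2: P1 pit2 -> P1=[3,3,0,3,1,6](2) P2=[7,5,3,4,3,5](0)
Move 3: P1 pit3 -> P1=[3,3,0,0,2,7](3) P2=[7,5,3,4,3,5](0)
Move 4: P2 pit2 -> P1=[3,3,0,0,2,7](3) P2=[7,5,0,5,4,6](0)
Move 5: P2 pit0 -> P1=[4,3,0,0,2,7](3) P2=[0,6,1,6,5,7](1)
Move 6: P1 pit0 -> P1=[0,4,1,1,3,7](3) P2=[0,6,1,6,5,7](1)
Move 7: P1 pit3 -> P1=[0,4,1,0,4,7](3) P2=[0,6,1,6,5,7](1)
Move 8: P1 pit5 -> P1=[0,4,1,0,4,0](4) P2=[1,7,2,7,6,8](1)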